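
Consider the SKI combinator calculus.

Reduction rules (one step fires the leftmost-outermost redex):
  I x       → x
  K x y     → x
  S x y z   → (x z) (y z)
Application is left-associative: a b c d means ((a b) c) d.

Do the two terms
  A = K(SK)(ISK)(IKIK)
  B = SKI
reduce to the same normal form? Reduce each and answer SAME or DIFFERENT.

Term A:
  start: K(SK)(ISK)(IKIK)
  step 1: SK(IKIK)
  step 2: SK(KIK)
  step 3: SKI

Term B:
  start: SKI

Answer: SAME — A ⇓ SKI, B ⇓ SKI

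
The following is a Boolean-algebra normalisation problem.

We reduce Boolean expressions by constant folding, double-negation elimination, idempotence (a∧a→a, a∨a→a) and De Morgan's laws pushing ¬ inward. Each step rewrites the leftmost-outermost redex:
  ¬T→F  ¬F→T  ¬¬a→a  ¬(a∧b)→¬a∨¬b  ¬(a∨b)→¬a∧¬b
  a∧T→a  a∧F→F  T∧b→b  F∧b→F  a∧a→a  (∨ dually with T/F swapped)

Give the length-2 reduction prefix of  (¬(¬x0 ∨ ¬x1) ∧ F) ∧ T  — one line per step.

  start: (¬(¬x0 ∨ ¬x1) ∧ F) ∧ T
  →1  ¬(¬x0 ∨ ¬x1) ∧ F
  →2  F

Answer: after 2 steps: F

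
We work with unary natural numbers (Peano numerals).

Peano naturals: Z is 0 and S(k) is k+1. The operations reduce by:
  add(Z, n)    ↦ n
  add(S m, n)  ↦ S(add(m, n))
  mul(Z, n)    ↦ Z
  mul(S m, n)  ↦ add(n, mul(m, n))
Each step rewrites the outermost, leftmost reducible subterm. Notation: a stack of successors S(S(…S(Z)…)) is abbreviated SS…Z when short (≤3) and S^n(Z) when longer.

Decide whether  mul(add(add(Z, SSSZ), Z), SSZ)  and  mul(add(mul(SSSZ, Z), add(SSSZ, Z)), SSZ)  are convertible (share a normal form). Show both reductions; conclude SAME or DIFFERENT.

Answer: SAME — A ⇓ S^6(Z), B ⇓ S^6(Z)

Reduction:
Term A:
  start: mul(add(add(Z, SSSZ), Z), SSZ)
  step 1: mul(add(SSSZ, Z), SSZ)
  step 2: mul(S(add(SSZ, Z)), SSZ)
  step 3: add(SSZ, mul(add(SSZ, Z), SSZ))
  step 4: S(add(SZ, mul(add(SSZ, Z), SSZ)))
  step 5: S(S(add(Z, mul(add(SSZ, Z), SSZ))))
  step 6: S(S(mul(add(SSZ, Z), SSZ)))
  step 7: S(S(mul(S(add(SZ, Z)), SSZ)))
  step 8: S(S(add(SSZ, mul(add(SZ, Z), SSZ))))
  step 9: S(S(S(add(SZ, mul(add(SZ, Z), SSZ)))))
  step 10: S(S(S(S(add(Z, mul(add(SZ, Z), SSZ))))))
  step 11: S(S(S(S(mul(add(SZ, Z), SSZ)))))
  step 12: S(S(S(S(mul(S(add(Z, Z)), SSZ)))))
  step 13: S(S(S(S(add(SSZ, mul(add(Z, Z), SSZ))))))
  step 14: S(S(S(S(S(add(SZ, mul(add(Z, Z), SSZ)))))))
  step 15: S(S(S(S(S(S(add(Z, mul(add(Z, Z), SSZ))))))))
  step 16: S(S(S(S(S(S(mul(add(Z, Z), SSZ)))))))
  step 17: S(S(S(S(S(S(mul(Z, SSZ)))))))
  step 18: S^6(Z)

Term B:
  start: mul(add(mul(SSSZ, Z), add(SSSZ, Z)), SSZ)
  step 1: mul(add(add(Z, mul(SSZ, Z)), add(SSSZ, Z)), SSZ)
  step 2: mul(add(mul(SSZ, Z), add(SSSZ, Z)), SSZ)
  step 3: mul(add(add(Z, mul(SZ, Z)), add(SSSZ, Z)), SSZ)
  step 4: mul(add(mul(SZ, Z), add(SSSZ, Z)), SSZ)
  step 5: mul(add(add(Z, mul(Z, Z)), add(SSSZ, Z)), SSZ)
  step 6: mul(add(mul(Z, Z), add(SSSZ, Z)), SSZ)
  step 7: mul(add(Z, add(SSSZ, Z)), SSZ)
  step 8: mul(add(SSSZ, Z), SSZ)
  step 9: mul(S(add(SSZ, Z)), SSZ)
  step 10: add(SSZ, mul(add(SSZ, Z), SSZ))
  step 11: S(add(SZ, mul(add(SSZ, Z), SSZ)))
  step 12: S(S(add(Z, mul(add(SSZ, Z), SSZ))))
  step 13: S(S(mul(add(SSZ, Z), SSZ)))
  step 14: S(S(mul(S(add(SZ, Z)), SSZ)))
  step 15: S(S(add(SSZ, mul(add(SZ, Z), SSZ))))
  step 16: S(S(S(add(SZ, mul(add(SZ, Z), SSZ)))))
  step 17: S(S(S(S(add(Z, mul(add(SZ, Z), SSZ))))))
  step 18: S(S(S(S(mul(add(SZ, Z), SSZ)))))
  step 19: S(S(S(S(mul(S(add(Z, Z)), SSZ)))))
  step 20: S(S(S(S(add(SSZ, mul(add(Z, Z), SSZ))))))
  step 21: S(S(S(S(S(add(SZ, mul(add(Z, Z), SSZ)))))))
  step 22: S(S(S(S(S(S(add(Z, mul(add(Z, Z), SSZ))))))))
  step 23: S(S(S(S(S(S(mul(add(Z, Z), SSZ)))))))
  step 24: S(S(S(S(S(S(mul(Z, SSZ)))))))
  step 25: S^6(Z)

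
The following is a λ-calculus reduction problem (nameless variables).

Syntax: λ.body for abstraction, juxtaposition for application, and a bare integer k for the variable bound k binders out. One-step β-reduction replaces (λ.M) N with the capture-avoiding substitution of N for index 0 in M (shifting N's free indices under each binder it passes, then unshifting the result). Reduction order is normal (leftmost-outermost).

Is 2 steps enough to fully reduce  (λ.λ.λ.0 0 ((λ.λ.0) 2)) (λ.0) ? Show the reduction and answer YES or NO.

Answer: YES — reaches normal form λ.λ.0 0 (λ.0) in 2 ≤ 2 steps

Derivation:
  start: (λ.λ.λ.0 0 ((λ.λ.0) 2)) (λ.0)
  step 1: λ.λ.0 0 ((λ.λ.0) (λ.0))
  step 2: λ.λ.0 0 (λ.0)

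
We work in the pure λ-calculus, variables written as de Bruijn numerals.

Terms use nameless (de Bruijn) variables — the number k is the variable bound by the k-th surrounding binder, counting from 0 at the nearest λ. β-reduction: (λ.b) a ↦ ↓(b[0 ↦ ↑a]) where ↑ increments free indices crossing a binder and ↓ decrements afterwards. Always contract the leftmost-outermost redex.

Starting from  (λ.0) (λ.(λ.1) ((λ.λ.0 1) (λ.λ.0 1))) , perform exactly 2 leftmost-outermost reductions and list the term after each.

  start: (λ.0) (λ.(λ.1) ((λ.λ.0 1) (λ.λ.0 1)))
  step 1: λ.(λ.1) ((λ.λ.0 1) (λ.λ.0 1))
  step 2: λ.0

Answer: after 2 steps: λ.0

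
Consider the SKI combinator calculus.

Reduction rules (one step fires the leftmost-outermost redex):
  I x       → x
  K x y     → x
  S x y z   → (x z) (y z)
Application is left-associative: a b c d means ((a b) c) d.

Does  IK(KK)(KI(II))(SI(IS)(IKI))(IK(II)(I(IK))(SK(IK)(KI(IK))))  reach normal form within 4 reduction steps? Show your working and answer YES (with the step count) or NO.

Answer: NO — after 4 steps the term is K(K(II)(I(IK))(SK(IK)(KI(IK)))), not yet normal

Working:
  start: IK(KK)(KI(II))(SI(IS)(IKI))(IK(II)(I(IK))(SK(IK)(KI(IK))))
  [1] K(KK)(KI(II))(SI(IS)(IKI))(IK(II)(I(IK))(SK(IK)(KI(IK))))
  [2] KK(SI(IS)(IKI))(IK(II)(I(IK))(SK(IK)(KI(IK))))
  [3] K(IK(II)(I(IK))(SK(IK)(KI(IK))))
  [4] K(K(II)(I(IK))(SK(IK)(KI(IK))))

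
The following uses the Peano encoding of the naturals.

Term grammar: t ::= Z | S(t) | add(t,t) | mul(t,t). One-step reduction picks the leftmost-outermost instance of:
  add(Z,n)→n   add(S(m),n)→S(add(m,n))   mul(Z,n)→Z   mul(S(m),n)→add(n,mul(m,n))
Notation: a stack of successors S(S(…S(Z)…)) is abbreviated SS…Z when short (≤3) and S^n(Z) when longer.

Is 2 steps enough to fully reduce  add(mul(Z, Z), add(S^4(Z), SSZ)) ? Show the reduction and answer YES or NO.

Answer: NO — after 2 steps the term is add(S^4(Z), SSZ), not yet normal

Reduction:
  start: add(mul(Z, Z), add(S^4(Z), SSZ))
  step 1: add(Z, add(S^4(Z), SSZ))
  step 2: add(S^4(Z), SSZ)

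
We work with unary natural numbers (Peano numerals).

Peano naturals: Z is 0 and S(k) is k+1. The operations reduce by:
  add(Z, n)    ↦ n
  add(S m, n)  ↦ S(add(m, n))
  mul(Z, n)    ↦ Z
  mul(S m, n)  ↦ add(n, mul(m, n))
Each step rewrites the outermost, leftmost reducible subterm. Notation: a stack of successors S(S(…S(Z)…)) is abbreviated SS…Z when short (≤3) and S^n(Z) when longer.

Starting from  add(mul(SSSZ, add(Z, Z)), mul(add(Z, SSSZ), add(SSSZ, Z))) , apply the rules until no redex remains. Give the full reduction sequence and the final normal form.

Answer: normal form = S^9(Z)  (in 40 steps)

Working:
  start: add(mul(SSSZ, add(Z, Z)), mul(add(Z, SSSZ), add(SSSZ, Z)))
  step 1: add(add(add(Z, Z), mul(SSZ, add(Z, Z))), mul(add(Z, SSSZ), add(SSSZ, Z)))
  step 2: add(add(Z, mul(SSZ, add(Z, Z))), mul(add(Z, SSSZ), add(SSSZ, Z)))
  step 3: add(mul(SSZ, add(Z, Z)), mul(add(Z, SSSZ), add(SSSZ, Z)))
  step 4: add(add(add(Z, Z), mul(SZ, add(Z, Z))), mul(add(Z, SSSZ), add(SSSZ, Z)))
  step 5: add(add(Z, mul(SZ, add(Z, Z))), mul(add(Z, SSSZ), add(SSSZ, Z)))
  step 6: add(mul(SZ, add(Z, Z)), mul(add(Z, SSSZ), add(SSSZ, Z)))
  step 7: add(add(add(Z, Z), mul(Z, add(Z, Z))), mul(add(Z, SSSZ), add(SSSZ, Z)))
  step 8: add(add(Z, mul(Z, add(Z, Z))), mul(add(Z, SSSZ), add(SSSZ, Z)))
  step 9: add(mul(Z, add(Z, Z)), mul(add(Z, SSSZ), add(SSSZ, Z)))
  step 10: add(Z, mul(add(Z, SSSZ), add(SSSZ, Z)))
  step 11: mul(add(Z, SSSZ), add(SSSZ, Z))
  step 12: mul(SSSZ, add(SSSZ, Z))
  step 13: add(add(SSSZ, Z), mul(SSZ, add(SSSZ, Z)))
  step 14: add(S(add(SSZ, Z)), mul(SSZ, add(SSSZ, Z)))
  step 15: S(add(add(SSZ, Z), mul(SSZ, add(SSSZ, Z))))
  step 16: S(add(S(add(SZ, Z)), mul(SSZ, add(SSSZ, Z))))
  step 17: S(S(add(add(SZ, Z), mul(SSZ, add(SSSZ, Z)))))
  step 18: S(S(add(S(add(Z, Z)), mul(SSZ, add(SSSZ, Z)))))
  step 19: S(S(S(add(add(Z, Z), mul(SSZ, add(SSSZ, Z))))))
  step 20: S(S(S(add(Z, mul(SSZ, add(SSSZ, Z))))))
  step 21: S(S(S(mul(SSZ, add(SSSZ, Z)))))
  step 22: S(S(S(add(add(SSSZ, Z), mul(SZ, add(SSSZ, Z))))))
  step 23: S(S(S(add(S(add(SSZ, Z)), mul(SZ, add(SSSZ, Z))))))
  step 24: S(S(S(S(add(add(SSZ, Z), mul(SZ, add(SSSZ, Z)))))))
  step 25: S(S(S(S(add(S(add(SZ, Z)), mul(SZ, add(SSSZ, Z)))))))
  step 26: S(S(S(S(S(add(add(SZ, Z), mul(SZ, add(SSSZ, Z))))))))
  step 27: S(S(S(S(S(add(S(add(Z, Z)), mul(SZ, add(SSSZ, Z))))))))
  step 28: S(S(S(S(S(S(add(add(Z, Z), mul(SZ, add(SSSZ, Z)))))))))
  step 29: S(S(S(S(S(S(add(Z, mul(SZ, add(SSSZ, Z)))))))))
  step 30: S(S(S(S(S(S(mul(SZ, add(SSSZ, Z))))))))
  step 31: S(S(S(S(S(S(add(add(SSSZ, Z), mul(Z, add(SSSZ, Z)))))))))
  step 32: S(S(S(S(S(S(add(S(add(SSZ, Z)), mul(Z, add(SSSZ, Z)))))))))
  step 33: S(S(S(S(S(S(S(add(add(SSZ, Z), mul(Z, add(SSSZ, Z))))))))))
  step 34: S(S(S(S(S(S(S(add(S(add(SZ, Z)), mul(Z, add(SSSZ, Z))))))))))
  step 35: S(S(S(S(S(S(S(S(add(add(SZ, Z), mul(Z, add(SSSZ, Z)))))))))))
  step 36: S(S(S(S(S(S(S(S(add(S(add(Z, Z)), mul(Z, add(SSSZ, Z)))))))))))
  step 37: S(S(S(S(S(S(S(S(S(add(add(Z, Z), mul(Z, add(SSSZ, Z))))))))))))
  step 38: S(S(S(S(S(S(S(S(S(add(Z, mul(Z, add(SSSZ, Z))))))))))))
  step 39: S(S(S(S(S(S(S(S(S(mul(Z, add(SSSZ, Z)))))))))))
  step 40: S^9(Z)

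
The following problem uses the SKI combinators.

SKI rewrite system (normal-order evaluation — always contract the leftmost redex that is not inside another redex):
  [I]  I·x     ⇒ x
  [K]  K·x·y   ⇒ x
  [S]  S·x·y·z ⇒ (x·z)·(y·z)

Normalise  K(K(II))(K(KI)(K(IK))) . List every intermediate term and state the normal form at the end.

Answer: normal form = KI  (in 2 steps)

Reduction:
  start: K(K(II))(K(KI)(K(IK)))
  [1] K(II)
  [2] KI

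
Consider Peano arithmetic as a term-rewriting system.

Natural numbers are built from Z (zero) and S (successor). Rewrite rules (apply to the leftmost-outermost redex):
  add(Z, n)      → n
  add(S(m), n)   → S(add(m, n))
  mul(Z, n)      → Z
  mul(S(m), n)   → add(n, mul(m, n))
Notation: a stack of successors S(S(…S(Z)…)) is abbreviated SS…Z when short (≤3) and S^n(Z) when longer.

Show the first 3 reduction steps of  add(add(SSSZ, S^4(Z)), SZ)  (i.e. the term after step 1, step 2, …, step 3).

  start: add(add(SSSZ, S^4(Z)), SZ)
  step 1: add(S(add(SSZ, S^4(Z))), SZ)
  step 2: S(add(add(SSZ, S^4(Z)), SZ))
  step 3: S(add(S(add(SZ, S^4(Z))), SZ))

Answer: after 3 steps: S(add(S(add(SZ, S^4(Z))), SZ))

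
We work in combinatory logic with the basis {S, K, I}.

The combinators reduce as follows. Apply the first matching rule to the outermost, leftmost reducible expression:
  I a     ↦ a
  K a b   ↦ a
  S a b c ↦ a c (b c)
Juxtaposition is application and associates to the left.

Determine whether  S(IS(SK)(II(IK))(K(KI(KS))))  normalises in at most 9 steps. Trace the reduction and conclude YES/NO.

  start: S(IS(SK)(II(IK))(K(KI(KS))))
  [1] S(S(SK)(II(IK))(K(KI(KS))))
  [2] S(SK(K(KI(KS)))(II(IK)(K(KI(KS)))))
  [3] S(K(II(IK)(K(KI(KS))))(K(KI(KS))(II(IK)(K(KI(KS))))))
  [4] S(II(IK)(K(KI(KS))))
  [5] S(I(IK)(K(KI(KS))))
  [6] S(IK(K(KI(KS))))
  [7] S(K(K(KI(KS))))
  [8] S(K(KI))

Answer: YES — reaches normal form S(K(KI)) in 8 ≤ 9 steps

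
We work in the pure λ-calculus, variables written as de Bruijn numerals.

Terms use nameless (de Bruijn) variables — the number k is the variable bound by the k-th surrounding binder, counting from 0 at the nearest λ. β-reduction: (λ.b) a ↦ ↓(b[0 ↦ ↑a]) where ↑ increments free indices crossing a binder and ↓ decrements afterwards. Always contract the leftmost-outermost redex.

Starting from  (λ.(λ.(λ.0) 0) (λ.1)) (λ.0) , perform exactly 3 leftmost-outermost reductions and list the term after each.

Answer: after 3 steps: λ.λ.0

Reduction:
  start: (λ.(λ.(λ.0) 0) (λ.1)) (λ.0)
  →1  (λ.(λ.0) 0) (λ.λ.0)
  →2  (λ.0) (λ.λ.0)
  →3  λ.λ.0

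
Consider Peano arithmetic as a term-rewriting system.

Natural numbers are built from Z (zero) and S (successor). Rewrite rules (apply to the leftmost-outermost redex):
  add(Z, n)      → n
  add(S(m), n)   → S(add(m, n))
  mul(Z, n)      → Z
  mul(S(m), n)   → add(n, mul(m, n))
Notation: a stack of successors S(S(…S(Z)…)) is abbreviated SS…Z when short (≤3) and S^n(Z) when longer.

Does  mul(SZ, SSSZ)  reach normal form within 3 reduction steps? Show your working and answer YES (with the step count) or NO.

Answer: NO — after 3 steps the term is S(S(add(SZ, mul(Z, SSSZ)))), not yet normal

Reduction:
  start: mul(SZ, SSSZ)
  →1  add(SSSZ, mul(Z, SSSZ))
  →2  S(add(SSZ, mul(Z, SSSZ)))
  →3  S(S(add(SZ, mul(Z, SSSZ))))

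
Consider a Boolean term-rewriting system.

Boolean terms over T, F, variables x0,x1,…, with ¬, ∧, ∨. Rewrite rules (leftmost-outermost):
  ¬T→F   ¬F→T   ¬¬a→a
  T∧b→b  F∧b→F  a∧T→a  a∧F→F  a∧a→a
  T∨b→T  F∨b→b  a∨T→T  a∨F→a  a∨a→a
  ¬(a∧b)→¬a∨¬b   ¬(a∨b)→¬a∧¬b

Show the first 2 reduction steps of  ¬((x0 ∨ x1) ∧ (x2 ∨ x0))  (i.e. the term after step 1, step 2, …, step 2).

  start: ¬((x0 ∨ x1) ∧ (x2 ∨ x0))
  [1] ¬(x0 ∨ x1) ∨ ¬(x2 ∨ x0)
  [2] (¬x0 ∧ ¬x1) ∨ ¬(x2 ∨ x0)

Answer: after 2 steps: (¬x0 ∧ ¬x1) ∨ ¬(x2 ∨ x0)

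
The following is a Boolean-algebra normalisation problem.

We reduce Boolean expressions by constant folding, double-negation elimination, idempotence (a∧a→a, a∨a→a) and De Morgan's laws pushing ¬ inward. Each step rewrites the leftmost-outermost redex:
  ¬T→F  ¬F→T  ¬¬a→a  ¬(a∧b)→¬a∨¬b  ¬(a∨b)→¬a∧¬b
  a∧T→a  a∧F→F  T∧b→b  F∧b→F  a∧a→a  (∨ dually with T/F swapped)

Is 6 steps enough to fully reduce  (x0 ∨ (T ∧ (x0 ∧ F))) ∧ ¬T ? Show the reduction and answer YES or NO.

  start: (x0 ∨ (T ∧ (x0 ∧ F))) ∧ ¬T
  →1  (x0 ∨ (x0 ∧ F)) ∧ ¬T
  →2  (x0 ∨ F) ∧ ¬T
  →3  x0 ∧ ¬T
  →4  x0 ∧ F
  →5  F

Answer: YES — reaches normal form F in 5 ≤ 6 steps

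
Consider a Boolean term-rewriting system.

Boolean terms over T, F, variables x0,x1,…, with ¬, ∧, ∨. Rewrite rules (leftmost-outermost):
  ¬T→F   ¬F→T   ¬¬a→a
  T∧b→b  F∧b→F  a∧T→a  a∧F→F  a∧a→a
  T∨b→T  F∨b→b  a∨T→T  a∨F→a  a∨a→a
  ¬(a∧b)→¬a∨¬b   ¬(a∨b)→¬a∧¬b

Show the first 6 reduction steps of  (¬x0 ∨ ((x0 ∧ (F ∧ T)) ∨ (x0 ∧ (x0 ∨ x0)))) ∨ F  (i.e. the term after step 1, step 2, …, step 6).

Answer: after 6 steps: ¬x0 ∨ x0

Derivation:
  start: (¬x0 ∨ ((x0 ∧ (F ∧ T)) ∨ (x0 ∧ (x0 ∨ x0)))) ∨ F
  [1] ¬x0 ∨ ((x0 ∧ (F ∧ T)) ∨ (x0 ∧ (x0 ∨ x0)))
  [2] ¬x0 ∨ ((x0 ∧ F) ∨ (x0 ∧ (x0 ∨ x0)))
  [3] ¬x0 ∨ (F ∨ (x0 ∧ (x0 ∨ x0)))
  [4] ¬x0 ∨ (x0 ∧ (x0 ∨ x0))
  [5] ¬x0 ∨ (x0 ∧ x0)
  [6] ¬x0 ∨ x0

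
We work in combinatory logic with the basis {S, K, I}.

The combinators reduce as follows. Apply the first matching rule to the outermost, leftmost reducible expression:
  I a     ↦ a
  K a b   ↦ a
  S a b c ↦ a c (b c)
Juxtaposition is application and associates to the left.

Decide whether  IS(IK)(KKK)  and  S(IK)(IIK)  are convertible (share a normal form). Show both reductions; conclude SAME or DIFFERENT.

Answer: SAME — A ⇓ SKK, B ⇓ SKK

Working:
Term A:
  start: IS(IK)(KKK)
  step 1: S(IK)(KKK)
  step 2: SK(KKK)
  step 3: SKK

Term B:
  start: S(IK)(IIK)
  step 1: SK(IIK)
  step 2: SK(IK)
  step 3: SKK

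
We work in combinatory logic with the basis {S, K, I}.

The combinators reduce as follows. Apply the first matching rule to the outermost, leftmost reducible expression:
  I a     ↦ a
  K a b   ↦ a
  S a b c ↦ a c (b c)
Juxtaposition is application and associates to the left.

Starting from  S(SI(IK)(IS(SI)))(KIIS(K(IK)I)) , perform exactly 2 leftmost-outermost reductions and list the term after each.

Answer: after 2 steps: S(IS(SI)(IK(IS(SI))))(KIIS(K(IK)I))

Reduction:
  start: S(SI(IK)(IS(SI)))(KIIS(K(IK)I))
  [1] S(I(IS(SI))(IK(IS(SI))))(KIIS(K(IK)I))
  [2] S(IS(SI)(IK(IS(SI))))(KIIS(K(IK)I))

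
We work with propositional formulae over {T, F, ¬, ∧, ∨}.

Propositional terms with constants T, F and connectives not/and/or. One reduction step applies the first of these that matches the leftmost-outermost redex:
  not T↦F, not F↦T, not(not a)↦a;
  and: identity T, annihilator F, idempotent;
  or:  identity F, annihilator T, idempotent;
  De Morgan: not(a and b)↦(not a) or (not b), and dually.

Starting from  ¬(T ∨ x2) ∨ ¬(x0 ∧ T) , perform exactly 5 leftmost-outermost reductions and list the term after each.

  start: ¬(T ∨ x2) ∨ ¬(x0 ∧ T)
  step 1: (¬T ∧ ¬x2) ∨ ¬(x0 ∧ T)
  step 2: (F ∧ ¬x2) ∨ ¬(x0 ∧ T)
  step 3: F ∨ ¬(x0 ∧ T)
  step 4: ¬(x0 ∧ T)
  step 5: ¬x0 ∨ ¬T

Answer: after 5 steps: ¬x0 ∨ ¬T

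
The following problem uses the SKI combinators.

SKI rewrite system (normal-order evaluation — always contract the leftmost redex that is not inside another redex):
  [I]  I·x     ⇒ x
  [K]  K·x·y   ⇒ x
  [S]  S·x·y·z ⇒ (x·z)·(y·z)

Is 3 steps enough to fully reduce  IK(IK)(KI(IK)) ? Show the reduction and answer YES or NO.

Answer: YES — reaches normal form K in 3 ≤ 3 steps

Working:
  start: IK(IK)(KI(IK))
  →1  K(IK)(KI(IK))
  →2  IK
  →3  K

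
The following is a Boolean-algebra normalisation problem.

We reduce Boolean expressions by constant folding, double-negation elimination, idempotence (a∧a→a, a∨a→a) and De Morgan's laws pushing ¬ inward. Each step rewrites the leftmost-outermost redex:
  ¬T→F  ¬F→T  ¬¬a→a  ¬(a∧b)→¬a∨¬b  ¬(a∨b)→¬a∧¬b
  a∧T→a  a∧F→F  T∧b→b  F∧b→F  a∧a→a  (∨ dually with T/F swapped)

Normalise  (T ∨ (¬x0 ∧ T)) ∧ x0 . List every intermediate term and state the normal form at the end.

  start: (T ∨ (¬x0 ∧ T)) ∧ x0
  step 1: T ∧ x0
  step 2: x0

Answer: normal form = x0  (in 2 steps)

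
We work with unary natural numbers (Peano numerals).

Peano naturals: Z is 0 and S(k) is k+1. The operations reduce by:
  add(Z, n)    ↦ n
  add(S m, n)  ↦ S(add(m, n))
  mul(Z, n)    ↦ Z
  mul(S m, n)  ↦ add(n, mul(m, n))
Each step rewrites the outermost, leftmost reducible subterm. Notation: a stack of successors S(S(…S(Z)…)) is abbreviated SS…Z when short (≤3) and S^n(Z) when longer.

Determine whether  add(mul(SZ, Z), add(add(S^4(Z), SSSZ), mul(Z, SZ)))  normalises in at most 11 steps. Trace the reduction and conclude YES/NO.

  start: add(mul(SZ, Z), add(add(S^4(Z), SSSZ), mul(Z, SZ)))
  [1] add(add(Z, mul(Z, Z)), add(add(S^4(Z), SSSZ), mul(Z, SZ)))
  [2] add(mul(Z, Z), add(add(S^4(Z), SSSZ), mul(Z, SZ)))
  [3] add(Z, add(add(S^4(Z), SSSZ), mul(Z, SZ)))
  [4] add(add(S^4(Z), SSSZ), mul(Z, SZ))
  [5] add(S(add(SSSZ, SSSZ)), mul(Z, SZ))
  [6] S(add(add(SSSZ, SSSZ), mul(Z, SZ)))
  [7] S(add(S(add(SSZ, SSSZ)), mul(Z, SZ)))
  [8] S(S(add(add(SSZ, SSSZ), mul(Z, SZ))))
  [9] S(S(add(S(add(SZ, SSSZ)), mul(Z, SZ))))
  [10] S(S(S(add(add(SZ, SSSZ), mul(Z, SZ)))))
  [11] S(S(S(add(S(add(Z, SSSZ)), mul(Z, SZ)))))

Answer: NO — after 11 steps the term is S(S(S(add(S(add(Z, SSSZ)), mul(Z, SZ))))), not yet normal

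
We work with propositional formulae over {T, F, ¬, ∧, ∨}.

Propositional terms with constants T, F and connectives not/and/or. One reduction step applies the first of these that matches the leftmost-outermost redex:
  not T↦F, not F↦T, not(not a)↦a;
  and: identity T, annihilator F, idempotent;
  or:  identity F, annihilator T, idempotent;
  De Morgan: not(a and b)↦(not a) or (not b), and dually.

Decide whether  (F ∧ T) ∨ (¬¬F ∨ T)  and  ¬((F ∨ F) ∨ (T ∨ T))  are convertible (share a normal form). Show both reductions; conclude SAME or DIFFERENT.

Answer: DIFFERENT — A ⇓ T, B ⇓ F

Derivation:
Term A:
  start: (F ∧ T) ∨ (¬¬F ∨ T)
  [1] F ∨ (¬¬F ∨ T)
  [2] ¬¬F ∨ T
  [3] T

Term B:
  start: ¬((F ∨ F) ∨ (T ∨ T))
  [1] ¬(F ∨ F) ∧ ¬(T ∨ T)
  [2] (¬F ∧ ¬F) ∧ ¬(T ∨ T)
  [3] ¬F ∧ ¬(T ∨ T)
  [4] T ∧ ¬(T ∨ T)
  [5] ¬(T ∨ T)
  [6] ¬T ∧ ¬T
  [7] ¬T
  [8] F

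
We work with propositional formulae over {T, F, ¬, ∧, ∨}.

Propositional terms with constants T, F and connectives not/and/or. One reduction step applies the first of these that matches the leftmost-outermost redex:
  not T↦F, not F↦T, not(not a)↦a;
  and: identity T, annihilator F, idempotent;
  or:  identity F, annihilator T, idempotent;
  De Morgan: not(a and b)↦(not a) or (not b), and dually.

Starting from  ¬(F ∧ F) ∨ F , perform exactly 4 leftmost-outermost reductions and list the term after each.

Answer: after 4 steps: T

Reduction:
  start: ¬(F ∧ F) ∨ F
  step 1: ¬(F ∧ F)
  step 2: ¬F ∨ ¬F
  step 3: ¬F
  step 4: T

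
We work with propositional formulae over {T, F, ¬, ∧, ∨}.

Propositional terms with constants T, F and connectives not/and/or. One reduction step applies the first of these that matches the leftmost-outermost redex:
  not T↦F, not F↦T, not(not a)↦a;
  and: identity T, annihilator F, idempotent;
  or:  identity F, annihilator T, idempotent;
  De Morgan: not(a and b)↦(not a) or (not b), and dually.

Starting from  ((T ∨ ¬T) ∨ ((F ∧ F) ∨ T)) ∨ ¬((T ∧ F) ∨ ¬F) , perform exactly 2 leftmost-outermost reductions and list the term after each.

  start: ((T ∨ ¬T) ∨ ((F ∧ F) ∨ T)) ∨ ¬((T ∧ F) ∨ ¬F)
  →1  (T ∨ ((F ∧ F) ∨ T)) ∨ ¬((T ∧ F) ∨ ¬F)
  →2  T ∨ ¬((T ∧ F) ∨ ¬F)

Answer: after 2 steps: T ∨ ¬((T ∧ F) ∨ ¬F)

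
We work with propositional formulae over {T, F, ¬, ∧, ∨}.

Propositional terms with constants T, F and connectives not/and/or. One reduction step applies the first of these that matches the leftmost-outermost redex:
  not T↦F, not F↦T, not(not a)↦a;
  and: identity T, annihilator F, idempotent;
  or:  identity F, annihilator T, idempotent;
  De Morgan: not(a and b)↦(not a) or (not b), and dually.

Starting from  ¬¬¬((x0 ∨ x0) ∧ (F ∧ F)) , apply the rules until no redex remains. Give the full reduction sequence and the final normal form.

Answer: normal form = T  (in 8 steps)

Working:
  start: ¬¬¬((x0 ∨ x0) ∧ (F ∧ F))
  step 1: ¬((x0 ∨ x0) ∧ (F ∧ F))
  step 2: ¬(x0 ∨ x0) ∨ ¬(F ∧ F)
  step 3: (¬x0 ∧ ¬x0) ∨ ¬(F ∧ F)
  step 4: ¬x0 ∨ ¬(F ∧ F)
  step 5: ¬x0 ∨ (¬F ∨ ¬F)
  step 6: ¬x0 ∨ ¬F
  step 7: ¬x0 ∨ T
  step 8: T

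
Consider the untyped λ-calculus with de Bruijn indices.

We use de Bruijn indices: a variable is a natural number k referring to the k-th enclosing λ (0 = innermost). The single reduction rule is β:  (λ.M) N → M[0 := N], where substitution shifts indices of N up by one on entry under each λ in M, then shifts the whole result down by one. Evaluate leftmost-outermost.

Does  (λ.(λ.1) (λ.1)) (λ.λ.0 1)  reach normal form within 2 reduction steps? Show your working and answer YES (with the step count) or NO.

  start: (λ.(λ.1) (λ.1)) (λ.λ.0 1)
  step 1: (λ.λ.λ.0 1) (λ.λ.λ.0 1)
  step 2: λ.λ.0 1

Answer: YES — reaches normal form λ.λ.0 1 in 2 ≤ 2 steps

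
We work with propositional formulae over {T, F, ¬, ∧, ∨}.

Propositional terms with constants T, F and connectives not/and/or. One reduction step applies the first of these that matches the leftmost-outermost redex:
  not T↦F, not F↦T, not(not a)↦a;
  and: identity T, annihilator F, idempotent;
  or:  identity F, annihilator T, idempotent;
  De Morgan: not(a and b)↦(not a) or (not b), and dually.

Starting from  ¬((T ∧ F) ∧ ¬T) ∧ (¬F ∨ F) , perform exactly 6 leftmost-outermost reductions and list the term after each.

  start: ¬((T ∧ F) ∧ ¬T) ∧ (¬F ∨ F)
  [1] (¬(T ∧ F) ∨ ¬¬T) ∧ (¬F ∨ F)
  [2] ((¬T ∨ ¬F) ∨ ¬¬T) ∧ (¬F ∨ F)
  [3] ((F ∨ ¬F) ∨ ¬¬T) ∧ (¬F ∨ F)
  [4] (¬F ∨ ¬¬T) ∧ (¬F ∨ F)
  [5] (T ∨ ¬¬T) ∧ (¬F ∨ F)
  [6] T ∧ (¬F ∨ F)

Answer: after 6 steps: T ∧ (¬F ∨ F)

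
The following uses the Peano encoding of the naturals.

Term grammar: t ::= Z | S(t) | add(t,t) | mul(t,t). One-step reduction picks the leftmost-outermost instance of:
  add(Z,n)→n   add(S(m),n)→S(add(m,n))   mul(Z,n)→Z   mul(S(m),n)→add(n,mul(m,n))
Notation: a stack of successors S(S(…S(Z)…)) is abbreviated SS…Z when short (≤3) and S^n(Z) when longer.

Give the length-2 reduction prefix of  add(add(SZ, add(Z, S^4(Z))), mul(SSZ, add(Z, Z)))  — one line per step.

Answer: after 2 steps: S(add(add(Z, add(Z, S^4(Z))), mul(SSZ, add(Z, Z))))

Working:
  start: add(add(SZ, add(Z, S^4(Z))), mul(SSZ, add(Z, Z)))
  step 1: add(S(add(Z, add(Z, S^4(Z)))), mul(SSZ, add(Z, Z)))
  step 2: S(add(add(Z, add(Z, S^4(Z))), mul(SSZ, add(Z, Z))))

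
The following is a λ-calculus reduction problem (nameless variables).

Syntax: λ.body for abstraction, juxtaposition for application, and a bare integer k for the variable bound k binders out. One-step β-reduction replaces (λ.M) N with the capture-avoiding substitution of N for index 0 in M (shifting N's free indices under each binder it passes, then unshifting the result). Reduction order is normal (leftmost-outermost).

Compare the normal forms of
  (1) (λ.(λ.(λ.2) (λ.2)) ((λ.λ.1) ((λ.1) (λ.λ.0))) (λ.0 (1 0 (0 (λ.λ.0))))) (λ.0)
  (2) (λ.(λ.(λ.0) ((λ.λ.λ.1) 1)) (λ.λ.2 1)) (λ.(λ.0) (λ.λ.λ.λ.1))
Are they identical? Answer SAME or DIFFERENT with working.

Term A:
  start: (λ.(λ.(λ.2) (λ.2)) ((λ.λ.1) ((λ.1) (λ.λ.0))) (λ.0 (1 0 (0 (λ.λ.0))))) (λ.0)
  step 1: (λ.(λ.λ.0) (λ.λ.0)) ((λ.λ.1) ((λ.λ.0) (λ.λ.0))) (λ.0 ((λ.0) 0 (0 (λ.λ.0))))
  step 2: (λ.λ.0) (λ.λ.0) (λ.0 ((λ.0) 0 (0 (λ.λ.0))))
  step 3: (λ.0) (λ.0 ((λ.0) 0 (0 (λ.λ.0))))
  step 4: λ.0 ((λ.0) 0 (0 (λ.λ.0)))
  step 5: λ.0 (0 (0 (λ.λ.0)))

Term B:
  start: (λ.(λ.(λ.0) ((λ.λ.λ.1) 1)) (λ.λ.2 1)) (λ.(λ.0) (λ.λ.λ.λ.1))
  step 1: (λ.(λ.0) ((λ.λ.λ.1) (λ.(λ.0) (λ.λ.λ.λ.1)))) (λ.λ.(λ.(λ.0) (λ.λ.λ.λ.1)) 1)
  step 2: (λ.0) ((λ.λ.λ.1) (λ.(λ.0) (λ.λ.λ.λ.1)))
  step 3: (λ.λ.λ.1) (λ.(λ.0) (λ.λ.λ.λ.1))
  step 4: λ.λ.1

Answer: DIFFERENT — A ⇓ λ.0 (0 (0 (λ.λ.0))), B ⇓ λ.λ.1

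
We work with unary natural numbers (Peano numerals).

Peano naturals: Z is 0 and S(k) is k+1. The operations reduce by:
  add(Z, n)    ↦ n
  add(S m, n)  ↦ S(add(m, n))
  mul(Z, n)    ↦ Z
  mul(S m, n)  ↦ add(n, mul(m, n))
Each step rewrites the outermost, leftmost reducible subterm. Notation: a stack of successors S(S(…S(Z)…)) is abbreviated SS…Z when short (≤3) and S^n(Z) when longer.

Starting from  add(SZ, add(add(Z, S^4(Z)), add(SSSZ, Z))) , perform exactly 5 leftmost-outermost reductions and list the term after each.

  start: add(SZ, add(add(Z, S^4(Z)), add(SSSZ, Z)))
  →1  S(add(Z, add(add(Z, S^4(Z)), add(SSSZ, Z))))
  →2  S(add(add(Z, S^4(Z)), add(SSSZ, Z)))
  →3  S(add(S^4(Z), add(SSSZ, Z)))
  →4  S(S(add(SSSZ, add(SSSZ, Z))))
  →5  S(S(S(add(SSZ, add(SSSZ, Z)))))

Answer: after 5 steps: S(S(S(add(SSZ, add(SSSZ, Z)))))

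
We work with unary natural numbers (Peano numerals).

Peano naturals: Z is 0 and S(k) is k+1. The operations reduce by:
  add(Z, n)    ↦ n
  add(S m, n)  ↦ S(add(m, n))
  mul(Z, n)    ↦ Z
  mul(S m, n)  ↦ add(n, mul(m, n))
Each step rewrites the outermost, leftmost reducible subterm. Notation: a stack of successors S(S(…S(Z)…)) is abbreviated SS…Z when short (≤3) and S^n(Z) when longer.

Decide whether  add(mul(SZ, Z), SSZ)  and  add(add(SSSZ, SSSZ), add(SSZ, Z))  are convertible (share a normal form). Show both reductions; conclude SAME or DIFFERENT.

Answer: DIFFERENT — A ⇓ SSZ, B ⇓ S^8(Z)

Working:
Term A:
  start: add(mul(SZ, Z), SSZ)
  step 1: add(add(Z, mul(Z, Z)), SSZ)
  step 2: add(mul(Z, Z), SSZ)
  step 3: add(Z, SSZ)
  step 4: SSZ

Term B:
  start: add(add(SSSZ, SSSZ), add(SSZ, Z))
  step 1: add(S(add(SSZ, SSSZ)), add(SSZ, Z))
  step 2: S(add(add(SSZ, SSSZ), add(SSZ, Z)))
  step 3: S(add(S(add(SZ, SSSZ)), add(SSZ, Z)))
  step 4: S(S(add(add(SZ, SSSZ), add(SSZ, Z))))
  step 5: S(S(add(S(add(Z, SSSZ)), add(SSZ, Z))))
  step 6: S(S(S(add(add(Z, SSSZ), add(SSZ, Z)))))
  step 7: S(S(S(add(SSSZ, add(SSZ, Z)))))
  step 8: S(S(S(S(add(SSZ, add(SSZ, Z))))))
  step 9: S(S(S(S(S(add(SZ, add(SSZ, Z)))))))
  step 10: S(S(S(S(S(S(add(Z, add(SSZ, Z))))))))
  step 11: S(S(S(S(S(S(add(SSZ, Z)))))))
  step 12: S(S(S(S(S(S(S(add(SZ, Z))))))))
  step 13: S(S(S(S(S(S(S(S(add(Z, Z)))))))))
  step 14: S^8(Z)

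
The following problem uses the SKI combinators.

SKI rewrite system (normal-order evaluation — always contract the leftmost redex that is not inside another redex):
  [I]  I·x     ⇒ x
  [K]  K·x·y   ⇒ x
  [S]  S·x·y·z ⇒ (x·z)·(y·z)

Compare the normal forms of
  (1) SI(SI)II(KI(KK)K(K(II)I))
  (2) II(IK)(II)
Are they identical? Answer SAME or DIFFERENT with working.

Answer: SAME — A ⇓ KI, B ⇓ KI

Derivation:
Term A:
  start: SI(SI)II(KI(KK)K(K(II)I))
  →1  II(SII)I(KI(KK)K(K(II)I))
  →2  I(SII)I(KI(KK)K(K(II)I))
  →3  SIII(KI(KK)K(K(II)I))
  →4  II(II)(KI(KK)K(K(II)I))
  →5  I(II)(KI(KK)K(K(II)I))
  →6  II(KI(KK)K(K(II)I))
  →7  I(KI(KK)K(K(II)I))
  →8  KI(KK)K(K(II)I)
  →9  IK(K(II)I)
  →10  K(K(II)I)
  →11  K(II)
  →12  KI

Term B:
  start: II(IK)(II)
  →1  I(IK)(II)
  →2  IK(II)
  →3  K(II)
  →4  KI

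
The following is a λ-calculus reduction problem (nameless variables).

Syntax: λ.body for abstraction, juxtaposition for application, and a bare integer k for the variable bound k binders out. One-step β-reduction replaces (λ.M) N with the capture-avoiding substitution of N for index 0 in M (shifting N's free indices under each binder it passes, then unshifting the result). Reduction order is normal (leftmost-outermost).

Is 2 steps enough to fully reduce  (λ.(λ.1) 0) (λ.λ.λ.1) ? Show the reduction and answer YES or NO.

  start: (λ.(λ.1) 0) (λ.λ.λ.1)
  step 1: (λ.λ.λ.λ.1) (λ.λ.λ.1)
  step 2: λ.λ.λ.1

Answer: YES — reaches normal form λ.λ.λ.1 in 2 ≤ 2 steps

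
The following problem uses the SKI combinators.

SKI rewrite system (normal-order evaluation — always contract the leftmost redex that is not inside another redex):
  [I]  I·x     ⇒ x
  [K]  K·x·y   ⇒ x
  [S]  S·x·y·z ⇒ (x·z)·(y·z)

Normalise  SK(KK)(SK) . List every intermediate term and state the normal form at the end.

Answer: normal form = SK  (in 2 steps)

Reduction:
  start: SK(KK)(SK)
  step 1: K(SK)(KK(SK))
  step 2: SK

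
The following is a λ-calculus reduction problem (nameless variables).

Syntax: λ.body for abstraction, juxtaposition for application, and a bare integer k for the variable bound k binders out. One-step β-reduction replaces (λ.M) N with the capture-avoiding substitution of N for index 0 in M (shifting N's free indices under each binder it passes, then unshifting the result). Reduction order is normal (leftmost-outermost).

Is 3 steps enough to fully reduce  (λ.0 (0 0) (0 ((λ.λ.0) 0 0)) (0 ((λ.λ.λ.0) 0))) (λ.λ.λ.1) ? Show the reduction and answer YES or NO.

Answer: NO — after 3 steps the term is (λ.(λ.λ.λ.1) ((λ.λ.0) (λ.λ.λ.1) (λ.λ.λ.1))) ((λ.λ.λ.1) ((λ.λ.λ.0) (λ.λ.λ.1))), not yet normal

Reduction:
  start: (λ.0 (0 0) (0 ((λ.λ.0) 0 0)) (0 ((λ.λ.λ.0) 0))) (λ.λ.λ.1)
  →1  (λ.λ.λ.1) ((λ.λ.λ.1) (λ.λ.λ.1)) ((λ.λ.λ.1) ((λ.λ.0) (λ.λ.λ.1) (λ.λ.λ.1))) ((λ.λ.λ.1) ((λ.λ.λ.0) (λ.λ.λ.1)))
  →2  (λ.λ.1) ((λ.λ.λ.1) ((λ.λ.0) (λ.λ.λ.1) (λ.λ.λ.1))) ((λ.λ.λ.1) ((λ.λ.λ.0) (λ.λ.λ.1)))
  →3  (λ.(λ.λ.λ.1) ((λ.λ.0) (λ.λ.λ.1) (λ.λ.λ.1))) ((λ.λ.λ.1) ((λ.λ.λ.0) (λ.λ.λ.1)))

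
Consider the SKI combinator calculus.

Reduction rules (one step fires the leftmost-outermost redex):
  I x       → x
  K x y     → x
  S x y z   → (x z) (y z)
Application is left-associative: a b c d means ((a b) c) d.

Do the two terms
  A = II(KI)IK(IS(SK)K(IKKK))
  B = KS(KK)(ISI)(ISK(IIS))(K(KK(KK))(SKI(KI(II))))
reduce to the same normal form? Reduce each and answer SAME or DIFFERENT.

Answer: SAME — A ⇓ K(KK), B ⇓ K(KK)

Derivation:
Term A:
  start: II(KI)IK(IS(SK)K(IKKK))
  →1  I(KI)IK(IS(SK)K(IKKK))
  →2  KIIK(IS(SK)K(IKKK))
  →3  IK(IS(SK)K(IKKK))
  →4  K(IS(SK)K(IKKK))
  →5  K(S(SK)K(IKKK))
  →6  K(SK(IKKK)(K(IKKK)))
  →7  K(K(K(IKKK))(IKKK(K(IKKK))))
  →8  K(K(IKKK))
  →9  K(K(KKK))
  →10  K(KK)

Term B:
  start: KS(KK)(ISI)(ISK(IIS))(K(KK(KK))(SKI(KI(II))))
  →1  S(ISI)(ISK(IIS))(K(KK(KK))(SKI(KI(II))))
  →2  ISI(K(KK(KK))(SKI(KI(II))))(ISK(IIS)(K(KK(KK))(SKI(KI(II)))))
  →3  SI(K(KK(KK))(SKI(KI(II))))(ISK(IIS)(K(KK(KK))(SKI(KI(II)))))
  →4  I(ISK(IIS)(K(KK(KK))(SKI(KI(II)))))(K(KK(KK))(SKI(KI(II)))(ISK(IIS)(K(KK(KK))(SKI(KI(II))))))
  →5  ISK(IIS)(K(KK(KK))(SKI(KI(II))))(K(KK(KK))(SKI(KI(II)))(ISK(IIS)(K(KK(KK))(SKI(KI(II))))))
  →6  SK(IIS)(K(KK(KK))(SKI(KI(II))))(K(KK(KK))(SKI(KI(II)))(ISK(IIS)(K(KK(KK))(SKI(KI(II))))))
  →7  K(K(KK(KK))(SKI(KI(II))))(IIS(K(KK(KK))(SKI(KI(II)))))(K(KK(KK))(SKI(KI(II)))(ISK(IIS)(K(KK(KK))(SKI(KI(II))))))
  →8  K(KK(KK))(SKI(KI(II)))(K(KK(KK))(SKI(KI(II)))(ISK(IIS)(K(KK(KK))(SKI(KI(II))))))
  →9  KK(KK)(K(KK(KK))(SKI(KI(II)))(ISK(IIS)(K(KK(KK))(SKI(KI(II))))))
  →10  K(K(KK(KK))(SKI(KI(II)))(ISK(IIS)(K(KK(KK))(SKI(KI(II))))))
  →11  K(KK(KK)(ISK(IIS)(K(KK(KK))(SKI(KI(II))))))
  →12  K(K(ISK(IIS)(K(KK(KK))(SKI(KI(II))))))
  →13  K(K(SK(IIS)(K(KK(KK))(SKI(KI(II))))))
  →14  K(K(K(K(KK(KK))(SKI(KI(II))))(IIS(K(KK(KK))(SKI(KI(II)))))))
  →15  K(K(K(KK(KK))(SKI(KI(II)))))
  →16  K(K(KK(KK)))
  →17  K(KK)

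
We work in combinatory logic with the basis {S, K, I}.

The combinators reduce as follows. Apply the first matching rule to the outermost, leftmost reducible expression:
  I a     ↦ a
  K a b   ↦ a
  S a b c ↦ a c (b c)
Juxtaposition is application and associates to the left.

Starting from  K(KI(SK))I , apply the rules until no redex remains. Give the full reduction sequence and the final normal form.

Answer: normal form = I  (in 2 steps)

Working:
  start: K(KI(SK))I
  [1] KI(SK)
  [2] I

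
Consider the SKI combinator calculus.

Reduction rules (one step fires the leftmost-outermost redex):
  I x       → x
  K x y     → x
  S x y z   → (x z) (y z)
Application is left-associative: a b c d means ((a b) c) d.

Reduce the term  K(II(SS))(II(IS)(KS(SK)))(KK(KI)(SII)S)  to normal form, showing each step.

  start: K(II(SS))(II(IS)(KS(SK)))(KK(KI)(SII)S)
  [1] II(SS)(KK(KI)(SII)S)
  [2] I(SS)(KK(KI)(SII)S)
  [3] SS(KK(KI)(SII)S)
  [4] SS(K(SII)S)
  [5] SS(SII)

Answer: normal form = SS(SII)  (in 5 steps)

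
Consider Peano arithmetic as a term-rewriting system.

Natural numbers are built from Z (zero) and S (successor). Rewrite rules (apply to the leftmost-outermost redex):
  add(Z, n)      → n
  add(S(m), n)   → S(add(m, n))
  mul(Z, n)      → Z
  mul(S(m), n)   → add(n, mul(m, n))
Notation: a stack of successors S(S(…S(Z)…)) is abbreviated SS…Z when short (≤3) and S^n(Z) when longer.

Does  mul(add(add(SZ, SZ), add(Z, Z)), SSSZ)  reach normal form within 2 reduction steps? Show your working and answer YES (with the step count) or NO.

Answer: NO — after 2 steps the term is mul(S(add(add(Z, SZ), add(Z, Z))), SSSZ), not yet normal

Derivation:
  start: mul(add(add(SZ, SZ), add(Z, Z)), SSSZ)
  →1  mul(add(S(add(Z, SZ)), add(Z, Z)), SSSZ)
  →2  mul(S(add(add(Z, SZ), add(Z, Z))), SSSZ)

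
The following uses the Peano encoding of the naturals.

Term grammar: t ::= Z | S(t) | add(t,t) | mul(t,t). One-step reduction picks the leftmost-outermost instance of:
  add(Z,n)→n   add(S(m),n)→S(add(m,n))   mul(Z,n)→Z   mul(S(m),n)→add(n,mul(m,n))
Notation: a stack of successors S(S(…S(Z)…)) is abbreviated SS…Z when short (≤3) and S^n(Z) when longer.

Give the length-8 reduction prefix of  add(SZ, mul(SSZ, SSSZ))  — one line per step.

  start: add(SZ, mul(SSZ, SSSZ))
  →1  S(add(Z, mul(SSZ, SSSZ)))
  →2  S(mul(SSZ, SSSZ))
  →3  S(add(SSSZ, mul(SZ, SSSZ)))
  →4  S(S(add(SSZ, mul(SZ, SSSZ))))
  →5  S(S(S(add(SZ, mul(SZ, SSSZ)))))
  →6  S(S(S(S(add(Z, mul(SZ, SSSZ))))))
  →7  S(S(S(S(mul(SZ, SSSZ)))))
  →8  S(S(S(S(add(SSSZ, mul(Z, SSSZ))))))

Answer: after 8 steps: S(S(S(S(add(SSSZ, mul(Z, SSSZ))))))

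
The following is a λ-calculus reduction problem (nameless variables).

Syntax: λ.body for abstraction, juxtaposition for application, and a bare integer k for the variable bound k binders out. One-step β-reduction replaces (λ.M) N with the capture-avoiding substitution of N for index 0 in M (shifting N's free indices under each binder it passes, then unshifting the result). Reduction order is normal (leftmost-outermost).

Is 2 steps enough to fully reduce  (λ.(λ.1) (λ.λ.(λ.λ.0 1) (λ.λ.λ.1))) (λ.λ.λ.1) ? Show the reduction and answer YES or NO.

  start: (λ.(λ.1) (λ.λ.(λ.λ.0 1) (λ.λ.λ.1))) (λ.λ.λ.1)
  →1  (λ.λ.λ.λ.1) (λ.λ.(λ.λ.0 1) (λ.λ.λ.1))
  →2  λ.λ.λ.1

Answer: YES — reaches normal form λ.λ.λ.1 in 2 ≤ 2 steps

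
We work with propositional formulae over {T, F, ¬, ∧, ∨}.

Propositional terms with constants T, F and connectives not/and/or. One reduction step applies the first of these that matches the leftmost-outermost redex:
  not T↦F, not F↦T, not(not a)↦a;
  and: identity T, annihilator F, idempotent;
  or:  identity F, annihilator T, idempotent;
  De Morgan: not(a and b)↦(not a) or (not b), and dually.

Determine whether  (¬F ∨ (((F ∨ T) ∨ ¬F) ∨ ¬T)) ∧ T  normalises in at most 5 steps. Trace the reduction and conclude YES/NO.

Answer: YES — reaches normal form T in 3 ≤ 5 steps

Derivation:
  start: (¬F ∨ (((F ∨ T) ∨ ¬F) ∨ ¬T)) ∧ T
  [1] ¬F ∨ (((F ∨ T) ∨ ¬F) ∨ ¬T)
  [2] T ∨ (((F ∨ T) ∨ ¬F) ∨ ¬T)
  [3] T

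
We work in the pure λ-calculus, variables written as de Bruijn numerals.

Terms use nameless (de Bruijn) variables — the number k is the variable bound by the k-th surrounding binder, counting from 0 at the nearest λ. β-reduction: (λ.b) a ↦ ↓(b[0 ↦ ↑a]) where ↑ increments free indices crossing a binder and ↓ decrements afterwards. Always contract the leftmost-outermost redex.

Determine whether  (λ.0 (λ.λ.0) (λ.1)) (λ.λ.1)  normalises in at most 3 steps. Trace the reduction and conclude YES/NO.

Answer: YES — reaches normal form λ.λ.0 in 3 ≤ 3 steps

Reduction:
  start: (λ.0 (λ.λ.0) (λ.1)) (λ.λ.1)
  [1] (λ.λ.1) (λ.λ.0) (λ.λ.λ.1)
  [2] (λ.λ.λ.0) (λ.λ.λ.1)
  [3] λ.λ.0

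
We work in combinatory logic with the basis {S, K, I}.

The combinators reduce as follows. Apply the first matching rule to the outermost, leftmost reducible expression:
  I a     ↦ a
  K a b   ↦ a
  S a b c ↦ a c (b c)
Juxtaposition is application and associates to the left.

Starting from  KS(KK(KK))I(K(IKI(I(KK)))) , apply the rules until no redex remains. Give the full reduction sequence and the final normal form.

Answer: normal form = SI(KI)  (in 3 steps)

Derivation:
  start: KS(KK(KK))I(K(IKI(I(KK))))
  [1] SI(K(IKI(I(KK))))
  [2] SI(K(KI(I(KK))))
  [3] SI(KI)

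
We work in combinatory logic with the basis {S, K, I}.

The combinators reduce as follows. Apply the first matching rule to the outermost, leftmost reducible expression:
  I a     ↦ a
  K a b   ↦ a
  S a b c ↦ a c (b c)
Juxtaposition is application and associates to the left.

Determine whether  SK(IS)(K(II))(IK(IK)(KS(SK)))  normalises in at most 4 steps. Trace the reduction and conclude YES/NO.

  start: SK(IS)(K(II))(IK(IK)(KS(SK)))
  step 1: K(K(II))(IS(K(II)))(IK(IK)(KS(SK)))
  step 2: K(II)(IK(IK)(KS(SK)))
  step 3: II
  step 4: I

Answer: YES — reaches normal form I in 4 ≤ 4 steps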